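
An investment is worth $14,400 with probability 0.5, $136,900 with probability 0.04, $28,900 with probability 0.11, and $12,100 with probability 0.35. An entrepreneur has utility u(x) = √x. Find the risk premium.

$2,666

E[u] = 0.5·√14400 + 0.04·√136900 + 0.11·√28900 + 0.35·√12100 = 0.5·120 + 0.04·370 + 0.11·170 + 0.35·110 = 132
CE = (132)² = 17424
Risk premium = EV − CE = 20090 − 17424 = 2666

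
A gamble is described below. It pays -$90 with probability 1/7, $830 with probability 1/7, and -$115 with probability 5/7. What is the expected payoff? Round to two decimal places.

EV = 1/7 × (-90) + 1/7 × 830 + 5/7 × (-115) = -12.8571 + 118.5714 − 82.1429 = 23.5714

$23.57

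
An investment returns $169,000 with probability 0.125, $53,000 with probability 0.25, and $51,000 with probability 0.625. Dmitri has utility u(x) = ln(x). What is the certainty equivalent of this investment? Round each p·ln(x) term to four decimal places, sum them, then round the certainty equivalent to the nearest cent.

E[u] = 0.125·ln(169000) + 0.25·ln(53000) + 0.625·ln(51000) = 1.5047 + 2.7195 + 6.7747 = 10.9989
CE = e^10.9989 ≈ 59808.32

$59,808.32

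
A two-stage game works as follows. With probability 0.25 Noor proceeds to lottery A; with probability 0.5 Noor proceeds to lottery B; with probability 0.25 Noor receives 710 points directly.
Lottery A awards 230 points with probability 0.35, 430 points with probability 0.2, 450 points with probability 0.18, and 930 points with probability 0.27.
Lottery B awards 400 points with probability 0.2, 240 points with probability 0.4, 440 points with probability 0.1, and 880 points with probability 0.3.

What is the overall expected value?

EV(A) = 0.35 × 230 + 0.2 × 430 + 0.18 × 450 + 0.27 × 930 = 80.5 + 86 + 81 + 251.1 = 498.6
EV(B) = 0.2 × 400 + 0.4 × 240 + 0.1 × 440 + 0.3 × 880 = 80 + 96 + 44 + 264 = 484
Branch C: 710 (certain)
Overall = 0.25 × 498.6 + 0.5 × 484 + 0.25 × 710 = 124.65 + 242 + 177.5 = 544.15

544.15 points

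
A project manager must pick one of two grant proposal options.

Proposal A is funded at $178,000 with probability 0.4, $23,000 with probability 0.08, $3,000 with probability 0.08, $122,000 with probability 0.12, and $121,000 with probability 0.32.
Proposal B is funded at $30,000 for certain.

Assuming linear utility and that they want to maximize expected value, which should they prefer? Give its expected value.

Proposal A = 0.4 × 178000 + 0.08 × 23000 + 0.08 × 3000 + 0.12 × 122000 + 0.32 × 121000 = 71200 + 1840 + 240 + 14640 + 38720 = 126640
Proposal B: 30000 (certain)

Proposal A ($126,640)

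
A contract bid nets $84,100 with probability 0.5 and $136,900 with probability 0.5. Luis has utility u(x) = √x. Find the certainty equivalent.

E[u] = 0.5·√84100 + 0.5·√136900 = 0.5·290 + 0.5·370 = 330
CE = (330)² = 108900

$108,900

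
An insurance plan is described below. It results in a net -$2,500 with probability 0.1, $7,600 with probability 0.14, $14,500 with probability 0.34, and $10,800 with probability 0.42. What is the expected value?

$10,280

EV = 0.1 × (-2500) + 0.14 × 7600 + 0.34 × 14500 + 0.42 × 10800 = -250 + 1064 + 4930 + 4536 = 10280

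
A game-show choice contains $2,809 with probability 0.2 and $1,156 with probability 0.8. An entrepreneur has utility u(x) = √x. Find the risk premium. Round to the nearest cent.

$57.76

E[u] = 0.2·√2809 + 0.8·√1156 = 0.2·53 + 0.8·34 = 37.8
CE = (37.8)² = 1428.84
Risk premium = EV − CE = 1486.6 − 1428.84 = 57.76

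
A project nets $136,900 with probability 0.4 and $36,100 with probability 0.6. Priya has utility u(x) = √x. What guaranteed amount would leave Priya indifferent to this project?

E[u] = 0.4·√136900 + 0.6·√36100 = 0.4·370 + 0.6·190 = 262
CE = (262)² = 68644

$68,644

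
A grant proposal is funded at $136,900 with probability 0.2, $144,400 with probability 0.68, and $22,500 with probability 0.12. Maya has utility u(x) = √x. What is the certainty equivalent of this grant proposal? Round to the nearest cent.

$122,780.16

E[u] = 0.2·√136900 + 0.68·√144400 + 0.12·√22500 = 0.2·370 + 0.68·380 + 0.12·150 = 350.4
CE = (350.4)² = 122780.16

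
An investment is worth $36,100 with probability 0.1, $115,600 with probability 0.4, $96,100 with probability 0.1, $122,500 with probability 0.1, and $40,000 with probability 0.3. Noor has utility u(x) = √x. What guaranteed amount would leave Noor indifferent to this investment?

E[u] = 0.1·√36100 + 0.4·√115600 + 0.1·√96100 + 0.1·√122500 + 0.3·√40000 = 0.1·190 + 0.4·340 + 0.1·310 + 0.1·350 + 0.3·200 = 281
CE = (281)² = 78961

$78,961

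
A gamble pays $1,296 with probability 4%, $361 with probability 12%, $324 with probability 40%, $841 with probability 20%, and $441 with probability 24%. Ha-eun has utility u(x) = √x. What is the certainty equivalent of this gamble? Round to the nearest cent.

E[u] = 0.04·√1296 + 0.12·√361 + 0.4·√324 + 0.2·√841 + 0.24·√441 = 0.04·36 + 0.12·19 + 0.4·18 + 0.2·29 + 0.24·21 = 21.76
CE = (21.76)² = 473.4976

$473.50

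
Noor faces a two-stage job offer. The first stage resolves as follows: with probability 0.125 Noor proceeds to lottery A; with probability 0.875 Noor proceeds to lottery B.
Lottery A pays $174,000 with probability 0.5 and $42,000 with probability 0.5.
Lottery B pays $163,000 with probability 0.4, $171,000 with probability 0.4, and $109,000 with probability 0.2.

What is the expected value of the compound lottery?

EV(A) = 0.5 × 174000 + 0.5 × 42000 = 87000 + 21000 = 108000
EV(B) = 0.4 × 163000 + 0.4 × 171000 + 0.2 × 109000 = 65200 + 68400 + 21800 = 155400
Overall = 0.125 × 108000 + 0.875 × 155400 = 13500 + 135975 = 149475

$149,475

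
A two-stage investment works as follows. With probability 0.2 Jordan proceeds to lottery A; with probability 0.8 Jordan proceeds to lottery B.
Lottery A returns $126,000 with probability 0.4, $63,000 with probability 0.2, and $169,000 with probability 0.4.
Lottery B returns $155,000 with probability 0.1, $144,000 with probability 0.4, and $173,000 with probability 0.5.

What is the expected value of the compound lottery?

EV(A) = 0.4 × 126000 + 0.2 × 63000 + 0.4 × 169000 = 50400 + 12600 + 67600 = 130600
EV(B) = 0.1 × 155000 + 0.4 × 144000 + 0.5 × 173000 = 15500 + 57600 + 86500 = 159600
Overall = 0.2 × 130600 + 0.8 × 159600 = 26120 + 127680 = 153800

$153,800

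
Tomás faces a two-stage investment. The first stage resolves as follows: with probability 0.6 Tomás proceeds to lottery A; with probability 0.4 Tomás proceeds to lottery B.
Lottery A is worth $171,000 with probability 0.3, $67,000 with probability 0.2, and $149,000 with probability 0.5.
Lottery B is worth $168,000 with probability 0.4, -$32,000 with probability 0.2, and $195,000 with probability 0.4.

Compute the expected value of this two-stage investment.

$139,040

EV(A) = 0.3 × 171000 + 0.2 × 67000 + 0.5 × 149000 = 51300 + 13400 + 74500 = 139200
EV(B) = 0.4 × 168000 + 0.2 × (-32000) + 0.4 × 195000 = 67200 − 6400 + 78000 = 138800
Overall = 0.6 × 139200 + 0.4 × 138800 = 83520 + 55520 = 139040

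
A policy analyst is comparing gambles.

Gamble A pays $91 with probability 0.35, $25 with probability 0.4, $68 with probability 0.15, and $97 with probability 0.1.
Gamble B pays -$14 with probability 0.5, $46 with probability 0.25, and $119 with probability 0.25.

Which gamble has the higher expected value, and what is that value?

Gamble A = 0.35 × 91 + 0.4 × 25 + 0.15 × 68 + 0.1 × 97 = 31.85 + 10 + 10.2 + 9.7 = 61.75
Gamble B = 0.5 × (-14) + 0.25 × 46 + 0.25 × 119 = -7 + 11.5 + 29.75 = 34.25

Gamble A ($61.75)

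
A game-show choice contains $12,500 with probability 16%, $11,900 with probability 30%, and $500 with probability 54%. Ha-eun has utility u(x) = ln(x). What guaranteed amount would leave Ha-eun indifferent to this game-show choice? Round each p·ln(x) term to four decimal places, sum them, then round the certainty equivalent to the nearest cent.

E[u] = 0.16·ln(12500) + 0.3·ln(11900) + 0.54·ln(500) = 1.5094 + 2.8153 + 3.3559 = 7.6806
CE = e^7.6806 ≈ 2165.92

$2,165.92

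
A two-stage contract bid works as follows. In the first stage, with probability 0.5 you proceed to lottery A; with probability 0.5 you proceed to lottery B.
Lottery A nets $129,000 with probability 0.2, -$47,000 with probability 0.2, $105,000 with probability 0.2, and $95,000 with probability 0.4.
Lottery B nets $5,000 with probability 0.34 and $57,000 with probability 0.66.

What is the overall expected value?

EV(A) = 0.2 × 129000 + 0.2 × (-47000) + 0.2 × 105000 + 0.4 × 95000 = 25800 − 9400 + 21000 + 38000 = 75400
EV(B) = 0.34 × 5000 + 0.66 × 57000 = 1700 + 37620 = 39320
Overall = 0.5 × 75400 + 0.5 × 39320 = 37700 + 19660 = 57360

$57,360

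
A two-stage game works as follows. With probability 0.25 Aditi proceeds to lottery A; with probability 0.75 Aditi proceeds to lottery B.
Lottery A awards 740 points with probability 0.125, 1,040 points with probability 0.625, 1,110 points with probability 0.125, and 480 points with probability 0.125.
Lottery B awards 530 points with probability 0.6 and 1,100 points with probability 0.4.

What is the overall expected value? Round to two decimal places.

803.81 points

EV(A) = 0.125 × 740 + 0.625 × 1040 + 0.125 × 1110 + 0.125 × 480 = 92.5 + 650 + 138.75 + 60 = 941.25
EV(B) = 0.6 × 530 + 0.4 × 1100 = 318 + 440 = 758
Overall = 0.25 × 941.25 + 0.75 × 758 = 235.3125 + 568.5 = 803.8125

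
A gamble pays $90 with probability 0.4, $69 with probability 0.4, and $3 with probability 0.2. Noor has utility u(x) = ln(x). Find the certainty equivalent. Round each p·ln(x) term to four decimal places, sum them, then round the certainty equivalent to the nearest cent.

$40.98

E[u] = 0.4·ln(90) + 0.4·ln(69) + 0.2·ln(3) = 1.7999 + 1.6936 + 0.2197 = 3.7132
CE = e^3.7132 ≈ 40.98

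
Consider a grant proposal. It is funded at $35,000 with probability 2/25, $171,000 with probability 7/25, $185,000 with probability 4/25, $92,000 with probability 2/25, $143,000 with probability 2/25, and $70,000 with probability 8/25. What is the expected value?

$121,480

EV = 2/25 × 35000 + 7/25 × 171000 + 4/25 × 185000 + 2/25 × 92000 + 2/25 × 143000 + 8/25 × 70000 = 2800 + 47880 + 29600 + 7360 + 11440 + 22400 = 121480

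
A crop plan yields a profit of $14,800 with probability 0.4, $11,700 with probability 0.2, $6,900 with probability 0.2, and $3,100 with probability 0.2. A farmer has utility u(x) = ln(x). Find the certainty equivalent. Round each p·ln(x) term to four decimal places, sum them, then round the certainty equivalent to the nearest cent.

$8,867.96

E[u] = 0.4·ln(14800) + 0.2·ln(11700) + 0.2·ln(6900) + 0.2·ln(3100) = 3.8410 + 1.8735 + 1.7679 + 1.6078 = 9.0902
CE = e^9.0902 ≈ 8867.96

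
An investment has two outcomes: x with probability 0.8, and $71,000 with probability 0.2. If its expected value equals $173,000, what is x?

x = $198,500

0.8·x + 0.2·71000 = 173000
0.8·x = 173000 − 14200 = 158800
x = 158800 / 0.8 = 198500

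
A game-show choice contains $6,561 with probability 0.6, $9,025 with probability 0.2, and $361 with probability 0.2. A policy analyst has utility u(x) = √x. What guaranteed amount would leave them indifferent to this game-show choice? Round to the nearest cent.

$5,097.96

E[u] = 0.6·√6561 + 0.2·√9025 + 0.2·√361 = 0.6·81 + 0.2·95 + 0.2·19 = 71.4
CE = (71.4)² = 5097.96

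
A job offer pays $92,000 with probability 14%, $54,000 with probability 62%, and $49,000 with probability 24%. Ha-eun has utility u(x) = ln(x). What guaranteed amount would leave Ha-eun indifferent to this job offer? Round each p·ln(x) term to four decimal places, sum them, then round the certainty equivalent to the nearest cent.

$56,840.25

E[u] = 0.14·ln(92000) + 0.62·ln(54000) + 0.24·ln(49000) = 1.6001 + 6.7560 + 2.5919 = 10.9480
CE = e^10.9480 ≈ 56840.25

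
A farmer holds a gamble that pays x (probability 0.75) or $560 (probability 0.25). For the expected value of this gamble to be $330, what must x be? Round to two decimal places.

x = $253.33

0.75·x + 0.25·560 = 330
0.75·x = 330 − 140 = 190
x = 190 / 0.75 = 253.3333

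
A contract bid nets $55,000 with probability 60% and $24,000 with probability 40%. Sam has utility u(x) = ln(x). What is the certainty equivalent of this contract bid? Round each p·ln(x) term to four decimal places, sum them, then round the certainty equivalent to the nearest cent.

E[u] = 0.6·ln(55000) + 0.4·ln(24000) = 6.5491 + 4.0343 = 10.5834
CE = e^10.5834 ≈ 39474.10

$39,474.10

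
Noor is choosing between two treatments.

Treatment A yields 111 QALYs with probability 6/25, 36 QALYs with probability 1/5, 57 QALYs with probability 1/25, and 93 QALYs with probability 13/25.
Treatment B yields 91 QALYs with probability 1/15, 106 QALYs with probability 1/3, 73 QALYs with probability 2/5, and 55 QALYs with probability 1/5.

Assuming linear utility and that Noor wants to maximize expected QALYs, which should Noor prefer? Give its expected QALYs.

Treatment A = 6/25 × 111 + 1/5 × 36 + 1/25 × 57 + 13/25 × 93 = 26.64 + 7.2 + 2.28 + 48.36 = 84.48
Treatment B = 1/15 × 91 + 1/3 × 106 + 2/5 × 73 + 1/5 × 55 = 6.0667 + 35.3333 + 29.2 + 11 = 81.6

Treatment A (84.48 QALYs)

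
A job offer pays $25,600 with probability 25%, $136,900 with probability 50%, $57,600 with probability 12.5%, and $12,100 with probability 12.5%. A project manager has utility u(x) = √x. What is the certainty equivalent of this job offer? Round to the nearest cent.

E[u] = 0.25·√25600 + 0.5·√136900 + 0.125·√57600 + 0.125·√12100 = 0.25·160 + 0.5·370 + 0.125·240 + 0.125·110 = 268.75
CE = (268.75)² = 72226.5625

$72,226.56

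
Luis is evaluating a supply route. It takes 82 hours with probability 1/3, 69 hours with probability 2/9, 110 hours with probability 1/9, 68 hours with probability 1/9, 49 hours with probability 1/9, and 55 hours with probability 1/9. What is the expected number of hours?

74 hours

EV = 1/3 × 82 + 2/9 × 69 + 1/9 × 110 + 1/9 × 68 + 1/9 × 49 + 1/9 × 55 = 27.3333 + 15.3333 + 12.2222 + 7.5556 + 5.4444 + 6.1111 = 74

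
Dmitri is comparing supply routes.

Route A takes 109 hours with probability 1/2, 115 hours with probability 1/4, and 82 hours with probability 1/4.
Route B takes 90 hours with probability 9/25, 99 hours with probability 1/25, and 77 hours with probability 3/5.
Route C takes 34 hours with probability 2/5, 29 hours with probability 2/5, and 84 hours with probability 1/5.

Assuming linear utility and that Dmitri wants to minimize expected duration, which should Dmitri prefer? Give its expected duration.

Route A = 1/2 × 109 + 1/4 × 115 + 1/4 × 82 = 54.5 + 28.75 + 20.5 = 103.75
Route B = 9/25 × 90 + 1/25 × 99 + 3/5 × 77 = 32.4 + 3.96 + 46.2 = 82.56
Route C = 2/5 × 34 + 2/5 × 29 + 1/5 × 84 = 13.6 + 11.6 + 16.8 = 42

Route C (42 hours)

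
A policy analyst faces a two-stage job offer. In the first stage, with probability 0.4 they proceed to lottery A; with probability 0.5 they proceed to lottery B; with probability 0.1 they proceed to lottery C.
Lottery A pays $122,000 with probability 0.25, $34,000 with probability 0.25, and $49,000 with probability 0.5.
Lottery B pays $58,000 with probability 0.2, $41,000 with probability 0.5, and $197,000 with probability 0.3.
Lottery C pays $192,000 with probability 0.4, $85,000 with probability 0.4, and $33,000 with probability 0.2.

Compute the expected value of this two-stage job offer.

$82,740

EV(A) = 0.25 × 122000 + 0.25 × 34000 + 0.5 × 49000 = 30500 + 8500 + 24500 = 63500
EV(B) = 0.2 × 58000 + 0.5 × 41000 + 0.3 × 197000 = 11600 + 20500 + 59100 = 91200
EV(C) = 0.4 × 192000 + 0.4 × 85000 + 0.2 × 33000 = 76800 + 34000 + 6600 = 117400
Overall = 0.4 × 63500 + 0.5 × 91200 + 0.1 × 117400 = 25400 + 45600 + 11740 = 82740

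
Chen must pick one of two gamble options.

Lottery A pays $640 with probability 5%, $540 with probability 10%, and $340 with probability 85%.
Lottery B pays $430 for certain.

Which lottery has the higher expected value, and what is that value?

Lottery B ($430)

Lottery A = 0.05 × 640 + 0.1 × 540 + 0.85 × 340 = 32 + 54 + 289 = 375
Lottery B: 430 (certain)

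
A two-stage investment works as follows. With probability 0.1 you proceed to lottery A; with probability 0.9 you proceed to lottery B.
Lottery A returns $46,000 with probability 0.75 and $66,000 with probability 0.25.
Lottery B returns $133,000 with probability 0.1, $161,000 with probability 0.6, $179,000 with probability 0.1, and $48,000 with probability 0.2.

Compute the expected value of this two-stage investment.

$128,760

EV(A) = 0.75 × 46000 + 0.25 × 66000 = 34500 + 16500 = 51000
EV(B) = 0.1 × 133000 + 0.6 × 161000 + 0.1 × 179000 + 0.2 × 48000 = 13300 + 96600 + 17900 + 9600 = 137400
Overall = 0.1 × 51000 + 0.9 × 137400 = 5100 + 123660 = 128760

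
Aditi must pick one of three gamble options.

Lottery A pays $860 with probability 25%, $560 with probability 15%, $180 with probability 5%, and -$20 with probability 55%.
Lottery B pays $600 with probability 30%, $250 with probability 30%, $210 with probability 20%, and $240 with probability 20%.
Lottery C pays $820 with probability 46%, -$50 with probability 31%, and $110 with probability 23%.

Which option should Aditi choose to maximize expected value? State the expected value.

Lottery C ($387)

Lottery A = 0.25 × 860 + 0.15 × 560 + 0.05 × 180 + 0.55 × (-20) = 215 + 84 + 9 − 11 = 297
Lottery B = 0.3 × 600 + 0.3 × 250 + 0.2 × 210 + 0.2 × 240 = 180 + 75 + 42 + 48 = 345
Lottery C = 0.46 × 820 + 0.31 × (-50) + 0.23 × 110 = 377.2 − 15.5 + 25.3 = 387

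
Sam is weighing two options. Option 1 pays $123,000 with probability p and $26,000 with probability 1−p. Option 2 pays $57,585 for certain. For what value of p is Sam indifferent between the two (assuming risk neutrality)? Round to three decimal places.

p·123000 + (1−p)·26000 = 57585
97000p + 26000 = 57585
p = (57585 − 26000) / 97000

p = 0.326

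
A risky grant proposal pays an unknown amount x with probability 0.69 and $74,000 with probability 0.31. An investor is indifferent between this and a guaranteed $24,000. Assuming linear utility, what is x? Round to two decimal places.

0.69·x + 0.31·74000 = 24000
0.69·x = 24000 − 22940 = 1060
x = 1060 / 0.69 = 1536.2319

x = $1,536.23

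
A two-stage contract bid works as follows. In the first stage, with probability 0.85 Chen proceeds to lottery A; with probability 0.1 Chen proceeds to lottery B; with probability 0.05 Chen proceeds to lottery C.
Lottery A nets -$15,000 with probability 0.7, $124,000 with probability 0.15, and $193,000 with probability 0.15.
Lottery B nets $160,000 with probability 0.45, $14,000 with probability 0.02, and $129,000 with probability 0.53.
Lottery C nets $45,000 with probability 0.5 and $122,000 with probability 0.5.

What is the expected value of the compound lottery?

$49,732.50

EV(A) = 0.7 × (-15000) + 0.15 × 124000 + 0.15 × 193000 = -10500 + 18600 + 28950 = 37050
EV(B) = 0.45 × 160000 + 0.02 × 14000 + 0.53 × 129000 = 72000 + 280 + 68370 = 140650
EV(C) = 0.5 × 45000 + 0.5 × 122000 = 22500 + 61000 = 83500
Overall = 0.85 × 37050 + 0.1 × 140650 + 0.05 × 83500 = 31492.5 + 14065 + 4175 = 49732.5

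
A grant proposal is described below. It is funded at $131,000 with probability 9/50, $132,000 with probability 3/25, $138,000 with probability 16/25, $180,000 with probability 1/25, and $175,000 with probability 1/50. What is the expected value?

EV = 9/50 × 131000 + 3/25 × 132000 + 16/25 × 138000 + 1/25 × 180000 + 1/50 × 175000 = 23580 + 15840 + 88320 + 7200 + 3500 = 138440

$138,440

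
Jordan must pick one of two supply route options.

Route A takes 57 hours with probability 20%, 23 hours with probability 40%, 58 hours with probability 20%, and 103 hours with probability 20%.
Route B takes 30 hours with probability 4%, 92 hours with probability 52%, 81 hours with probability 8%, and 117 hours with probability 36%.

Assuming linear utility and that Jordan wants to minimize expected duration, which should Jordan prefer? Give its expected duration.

Route A = 0.2 × 57 + 0.4 × 23 + 0.2 × 58 + 0.2 × 103 = 11.4 + 9.2 + 11.6 + 20.6 = 52.8
Route B = 0.04 × 30 + 0.52 × 92 + 0.08 × 81 + 0.36 × 117 = 1.2 + 47.84 + 6.48 + 42.12 = 97.64

Route A (52.8 hours)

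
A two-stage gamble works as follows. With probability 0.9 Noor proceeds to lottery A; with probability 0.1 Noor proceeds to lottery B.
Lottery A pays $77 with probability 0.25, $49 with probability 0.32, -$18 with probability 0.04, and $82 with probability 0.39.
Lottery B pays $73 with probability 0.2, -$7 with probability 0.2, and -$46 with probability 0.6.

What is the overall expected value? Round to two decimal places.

EV(A) = 0.25 × 77 + 0.32 × 49 + 0.04 × (-18) + 0.39 × 82 = 19.25 + 15.68 − 0.72 + 31.98 = 66.19
EV(B) = 0.2 × 73 + 0.2 × (-7) + 0.6 × (-46) = 14.6 − 1.4 − 27.6 = -14.4
Overall = 0.9 × 66.19 + 0.1 × (-14.4) = 59.571 − 1.44 = 58.131

$58.13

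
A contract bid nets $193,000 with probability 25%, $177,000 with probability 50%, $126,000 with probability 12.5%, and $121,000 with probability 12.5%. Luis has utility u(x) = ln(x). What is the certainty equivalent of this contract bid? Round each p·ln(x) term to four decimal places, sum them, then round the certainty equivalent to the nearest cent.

$165,297.14

E[u] = 0.25·ln(193000) + 0.5·ln(177000) + 0.125·ln(126000) + 0.125·ln(121000) = 3.0426 + 6.0420 + 1.4680 + 1.4629 = 12.0155
CE = e^12.0155 ≈ 165297.14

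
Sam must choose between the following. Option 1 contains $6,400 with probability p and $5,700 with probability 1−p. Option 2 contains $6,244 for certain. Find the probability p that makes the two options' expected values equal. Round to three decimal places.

p = 0.777

p·6400 + (1−p)·5700 = 6244
700p + 5700 = 6244
p = (6244 − 5700) / 700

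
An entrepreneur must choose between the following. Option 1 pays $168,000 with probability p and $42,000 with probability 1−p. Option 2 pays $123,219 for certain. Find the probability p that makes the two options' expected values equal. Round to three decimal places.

p·168000 + (1−p)·42000 = 123219
126000p + 42000 = 123219
p = (123219 − 42000) / 126000

p = 0.645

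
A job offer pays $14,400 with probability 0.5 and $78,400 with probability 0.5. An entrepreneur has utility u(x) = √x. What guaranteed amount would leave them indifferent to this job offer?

E[u] = 0.5·√14400 + 0.5·√78400 = 0.5·120 + 0.5·280 = 200
CE = (200)² = 40000

$40,000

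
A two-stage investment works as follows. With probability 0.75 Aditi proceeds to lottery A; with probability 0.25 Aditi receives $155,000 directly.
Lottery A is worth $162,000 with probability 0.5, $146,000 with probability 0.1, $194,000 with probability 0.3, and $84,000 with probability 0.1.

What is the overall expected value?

$160,400

EV(A) = 0.5 × 162000 + 0.1 × 146000 + 0.3 × 194000 + 0.1 × 84000 = 81000 + 14600 + 58200 + 8400 = 162200
Branch B: 155000 (certain)
Overall = 0.75 × 162200 + 0.25 × 155000 = 121650 + 38750 = 160400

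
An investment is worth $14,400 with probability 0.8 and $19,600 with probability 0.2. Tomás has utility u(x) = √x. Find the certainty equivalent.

$15,376

E[u] = 0.8·√14400 + 0.2·√19600 = 0.8·120 + 0.2·140 = 124
CE = (124)² = 15376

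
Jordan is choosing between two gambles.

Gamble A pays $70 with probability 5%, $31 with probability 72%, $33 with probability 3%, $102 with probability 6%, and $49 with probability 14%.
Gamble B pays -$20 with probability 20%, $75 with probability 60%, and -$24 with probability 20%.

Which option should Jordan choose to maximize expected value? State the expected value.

Gamble A = 0.05 × 70 + 0.72 × 31 + 0.03 × 33 + 0.06 × 102 + 0.14 × 49 = 3.5 + 22.32 + 0.99 + 6.12 + 6.86 = 39.79
Gamble B = 0.2 × (-20) + 0.6 × 75 + 0.2 × (-24) = -4 + 45 − 4.8 = 36.2

Gamble A ($39.79)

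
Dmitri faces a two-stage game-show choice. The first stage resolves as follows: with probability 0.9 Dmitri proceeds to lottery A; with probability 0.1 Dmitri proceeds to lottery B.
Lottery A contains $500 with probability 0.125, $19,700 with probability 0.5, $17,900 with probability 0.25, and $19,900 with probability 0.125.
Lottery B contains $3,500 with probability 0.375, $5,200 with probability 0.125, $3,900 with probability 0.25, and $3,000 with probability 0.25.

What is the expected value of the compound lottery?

EV(A) = 0.125 × 500 + 0.5 × 19700 + 0.25 × 17900 + 0.125 × 19900 = 62.5 + 9850 + 4475 + 2487.5 = 16875
EV(B) = 0.375 × 3500 + 0.125 × 5200 + 0.25 × 3900 + 0.25 × 3000 = 1312.5 + 650 + 975 + 750 = 3687.5
Overall = 0.9 × 16875 + 0.1 × 3687.5 = 15187.5 + 368.75 = 15556.25

$15,556.25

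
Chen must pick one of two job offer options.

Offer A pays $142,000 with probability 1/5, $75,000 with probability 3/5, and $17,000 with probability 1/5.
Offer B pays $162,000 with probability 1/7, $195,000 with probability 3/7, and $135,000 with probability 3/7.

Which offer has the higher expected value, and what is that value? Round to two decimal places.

Offer B ($164,571.43)

Offer A = 1/5 × 142000 + 3/5 × 75000 + 1/5 × 17000 = 28400 + 45000 + 3400 = 76800
Offer B = 1/7 × 162000 + 3/7 × 195000 + 3/7 × 135000 = 23142.8571 + 83571.4286 + 57857.1429 = 164571.4286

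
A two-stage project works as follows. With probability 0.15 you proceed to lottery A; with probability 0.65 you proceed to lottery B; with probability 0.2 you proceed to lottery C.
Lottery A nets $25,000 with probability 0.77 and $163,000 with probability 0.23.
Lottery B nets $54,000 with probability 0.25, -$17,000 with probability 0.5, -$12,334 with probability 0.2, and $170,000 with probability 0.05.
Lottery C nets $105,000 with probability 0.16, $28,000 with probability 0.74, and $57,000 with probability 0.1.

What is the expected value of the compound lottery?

$24,326.58

EV(A) = 0.77 × 25000 + 0.23 × 163000 = 19250 + 37490 = 56740
EV(B) = 0.25 × 54000 + 0.5 × (-17000) + 0.2 × (-12334) + 0.05 × 170000 = 13500 − 8500 − 2466.8 + 8500 = 11033.2
EV(C) = 0.16 × 105000 + 0.74 × 28000 + 0.1 × 57000 = 16800 + 20720 + 5700 = 43220
Overall = 0.15 × 56740 + 0.65 × 11033.2 + 0.2 × 43220 = 8511 + 7171.58 + 8644 = 24326.58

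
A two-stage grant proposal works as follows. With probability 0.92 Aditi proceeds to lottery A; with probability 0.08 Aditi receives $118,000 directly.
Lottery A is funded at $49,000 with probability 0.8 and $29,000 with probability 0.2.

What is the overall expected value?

EV(A) = 0.8 × 49000 + 0.2 × 29000 = 39200 + 5800 = 45000
Branch B: 118000 (certain)
Overall = 0.92 × 45000 + 0.08 × 118000 = 41400 + 9440 = 50840

$50,840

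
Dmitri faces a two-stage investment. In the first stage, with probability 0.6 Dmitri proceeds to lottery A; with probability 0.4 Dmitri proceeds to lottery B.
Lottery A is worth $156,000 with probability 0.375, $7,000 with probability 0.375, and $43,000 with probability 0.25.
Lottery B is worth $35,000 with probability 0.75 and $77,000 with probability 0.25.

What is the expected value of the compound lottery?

$61,325

EV(A) = 0.375 × 156000 + 0.375 × 7000 + 0.25 × 43000 = 58500 + 2625 + 10750 = 71875
EV(B) = 0.75 × 35000 + 0.25 × 77000 = 26250 + 19250 = 45500
Overall = 0.6 × 71875 + 0.4 × 45500 = 43125 + 18200 = 61325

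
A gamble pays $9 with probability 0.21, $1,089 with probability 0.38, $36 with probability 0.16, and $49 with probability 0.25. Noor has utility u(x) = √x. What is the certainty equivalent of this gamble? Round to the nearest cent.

E[u] = 0.21·√9 + 0.38·√1089 + 0.16·√36 + 0.25·√49 = 0.21·3 + 0.38·33 + 0.16·6 + 0.25·7 = 15.88
CE = (15.88)² = 252.1744

$252.17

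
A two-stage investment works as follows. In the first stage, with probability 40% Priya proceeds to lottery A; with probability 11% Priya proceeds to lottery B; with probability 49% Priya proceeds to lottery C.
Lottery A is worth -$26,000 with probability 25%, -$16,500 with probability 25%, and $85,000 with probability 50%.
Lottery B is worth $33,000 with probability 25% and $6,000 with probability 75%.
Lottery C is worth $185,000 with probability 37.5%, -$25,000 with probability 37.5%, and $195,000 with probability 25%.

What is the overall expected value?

EV(A) = 0.25 × (-26000) + 0.25 × (-16500) + 0.5 × 85000 = -6500 − 4125 + 42500 = 31875
EV(B) = 0.25 × 33000 + 0.75 × 6000 = 8250 + 4500 = 12750
EV(C) = 0.375 × 185000 + 0.375 × (-25000) + 0.25 × 195000 = 69375 − 9375 + 48750 = 108750
Overall = 0.4 × 31875 + 0.11 × 12750 + 0.49 × 108750 = 12750 + 1402.5 + 53287.5 = 67440

$67,440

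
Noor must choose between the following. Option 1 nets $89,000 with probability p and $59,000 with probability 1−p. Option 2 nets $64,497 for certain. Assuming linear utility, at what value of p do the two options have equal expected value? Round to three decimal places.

p·89000 + (1−p)·59000 = 64497
30000p + 59000 = 64497
p = (64497 − 59000) / 30000

p = 0.183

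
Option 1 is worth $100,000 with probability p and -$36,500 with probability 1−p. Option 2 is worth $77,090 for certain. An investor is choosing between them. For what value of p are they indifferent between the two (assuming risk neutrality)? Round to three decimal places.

p = 0.832

p·100000 + (1−p)·(-36500) = 77090
136500p − 36500 = 77090
p = (77090 + 36500) / 136500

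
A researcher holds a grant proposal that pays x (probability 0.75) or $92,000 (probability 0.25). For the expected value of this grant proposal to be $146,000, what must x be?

0.75·x + 0.25·92000 = 146000
0.75·x = 146000 − 23000 = 123000
x = 123000 / 0.75 = 164000

x = $164,000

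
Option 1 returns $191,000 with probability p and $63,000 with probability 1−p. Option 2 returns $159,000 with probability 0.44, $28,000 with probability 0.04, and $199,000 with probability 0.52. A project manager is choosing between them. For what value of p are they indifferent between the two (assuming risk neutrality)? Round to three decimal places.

EV(Option 2) = 0.44 × 159000 + 0.04 × 28000 + 0.52 × 199000 = 69960 + 1120 + 103480 = 174560
p·191000 + (1−p)·63000 = 174560
128000p + 63000 = 174560
p = (174560 − 63000) / 128000

p = 0.872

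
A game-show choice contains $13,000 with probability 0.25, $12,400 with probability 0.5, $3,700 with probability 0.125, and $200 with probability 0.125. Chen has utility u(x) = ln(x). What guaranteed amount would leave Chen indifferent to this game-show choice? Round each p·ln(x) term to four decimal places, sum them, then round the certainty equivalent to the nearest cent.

E[u] = 0.25·ln(13000) + 0.5·ln(12400) + 0.125·ln(3700) + 0.125·ln(200) = 2.3682 + 4.7127 + 1.0270 + 0.6623 = 8.7702
CE = e^8.7702 ≈ 6439.46

$6,439.46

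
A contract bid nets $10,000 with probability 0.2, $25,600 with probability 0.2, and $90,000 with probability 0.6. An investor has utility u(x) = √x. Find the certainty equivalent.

E[u] = 0.2·√10000 + 0.2·√25600 + 0.6·√90000 = 0.2·100 + 0.2·160 + 0.6·300 = 232
CE = (232)² = 53824

$53,824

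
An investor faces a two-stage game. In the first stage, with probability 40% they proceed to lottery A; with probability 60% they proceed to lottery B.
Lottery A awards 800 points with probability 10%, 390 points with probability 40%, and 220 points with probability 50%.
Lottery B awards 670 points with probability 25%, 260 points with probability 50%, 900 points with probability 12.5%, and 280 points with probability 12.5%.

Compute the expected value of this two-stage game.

405.4 points

EV(A) = 0.1 × 800 + 0.4 × 390 + 0.5 × 220 = 80 + 156 + 110 = 346
EV(B) = 0.25 × 670 + 0.5 × 260 + 0.125 × 900 + 0.125 × 280 = 167.5 + 130 + 112.5 + 35 = 445
Overall = 0.4 × 346 + 0.6 × 445 = 138.4 + 267 = 405.4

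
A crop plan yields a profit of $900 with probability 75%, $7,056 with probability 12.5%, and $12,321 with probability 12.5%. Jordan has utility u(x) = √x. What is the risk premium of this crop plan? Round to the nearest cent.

$899.86

E[u] = 0.75·√900 + 0.125·√7056 + 0.125·√12321 = 0.75·30 + 0.125·84 + 0.125·111 = 46.875
CE = (46.875)² = 2197.265625
Risk premium = EV − CE = 3097.125 − 2197.265625 = 899.859375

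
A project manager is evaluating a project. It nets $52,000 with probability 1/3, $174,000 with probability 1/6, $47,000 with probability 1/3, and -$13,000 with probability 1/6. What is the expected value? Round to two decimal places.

EV = 1/3 × 52000 + 1/6 × 174000 + 1/3 × 47000 + 1/6 × (-13000) = 17333.3333 + 29000 + 15666.6667 − 2166.6667 = 59833.3333

$59,833.33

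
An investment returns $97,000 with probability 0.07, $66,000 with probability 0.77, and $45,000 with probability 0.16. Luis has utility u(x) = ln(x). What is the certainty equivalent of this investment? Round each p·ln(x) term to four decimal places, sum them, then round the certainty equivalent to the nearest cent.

E[u] = 0.07·ln(97000) + 0.77·ln(66000) + 0.16·ln(45000) = 0.8038 + 8.5450 + 1.7143 = 11.0631
CE = e^11.0631 ≈ 63773.94

$63,773.94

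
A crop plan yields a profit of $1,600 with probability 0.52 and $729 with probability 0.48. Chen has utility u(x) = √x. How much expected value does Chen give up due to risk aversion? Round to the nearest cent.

E[u] = 0.52·√1600 + 0.48·√729 = 0.52·40 + 0.48·27 = 33.76
CE = (33.76)² = 1139.7376
Risk premium = EV − CE = 1181.92 − 1139.7376 = 42.1824

$42.18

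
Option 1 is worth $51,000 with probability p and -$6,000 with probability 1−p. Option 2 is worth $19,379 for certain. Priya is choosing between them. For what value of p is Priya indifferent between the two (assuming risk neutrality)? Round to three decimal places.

p = 0.445

p·51000 + (1−p)·(-6000) = 19379
57000p − 6000 = 19379
p = (19379 + 6000) / 57000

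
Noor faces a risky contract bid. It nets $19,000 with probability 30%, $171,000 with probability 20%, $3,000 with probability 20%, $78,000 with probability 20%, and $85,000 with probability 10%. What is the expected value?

$64,600

EV = 0.3 × 19000 + 0.2 × 171000 + 0.2 × 3000 + 0.2 × 78000 + 0.1 × 85000 = 5700 + 34200 + 600 + 15600 + 8500 = 64600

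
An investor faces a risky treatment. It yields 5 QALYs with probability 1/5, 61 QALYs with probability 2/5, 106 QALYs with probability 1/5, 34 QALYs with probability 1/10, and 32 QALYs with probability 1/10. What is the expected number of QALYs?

53.2 QALYs

EV = 1/5 × 5 + 2/5 × 61 + 1/5 × 106 + 1/10 × 34 + 1/10 × 32 = 1 + 24.4 + 21.2 + 3.4 + 3.2 = 53.2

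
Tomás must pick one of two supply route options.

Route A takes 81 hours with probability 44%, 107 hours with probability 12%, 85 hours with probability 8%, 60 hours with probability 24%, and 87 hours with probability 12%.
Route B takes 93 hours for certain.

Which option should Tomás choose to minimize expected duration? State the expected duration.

Route A (80.12 hours)

Route A = 0.44 × 81 + 0.12 × 107 + 0.08 × 85 + 0.24 × 60 + 0.12 × 87 = 35.64 + 12.84 + 6.8 + 14.4 + 10.44 = 80.12
Route B: 93 (certain)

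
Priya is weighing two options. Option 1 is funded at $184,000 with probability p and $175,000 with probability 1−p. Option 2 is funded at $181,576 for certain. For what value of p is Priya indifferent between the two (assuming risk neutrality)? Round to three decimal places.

p·184000 + (1−p)·175000 = 181576
9000p + 175000 = 181576
p = (181576 − 175000) / 9000

p = 0.731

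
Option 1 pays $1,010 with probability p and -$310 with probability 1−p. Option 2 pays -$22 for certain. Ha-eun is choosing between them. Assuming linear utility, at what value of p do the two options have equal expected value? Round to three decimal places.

p·1010 + (1−p)·(-310) = -22
1320p − 310 = -22
p = (-22 + 310) / 1320

p = 0.218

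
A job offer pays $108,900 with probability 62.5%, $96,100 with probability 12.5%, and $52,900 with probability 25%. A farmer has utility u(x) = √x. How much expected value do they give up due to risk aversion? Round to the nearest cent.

$1,793.75

E[u] = 0.625·√108900 + 0.125·√96100 + 0.25·√52900 = 0.625·330 + 0.125·310 + 0.25·230 = 302.5
CE = (302.5)² = 91506.25
Risk premium = EV − CE = 93300 − 91506.25 = 1793.75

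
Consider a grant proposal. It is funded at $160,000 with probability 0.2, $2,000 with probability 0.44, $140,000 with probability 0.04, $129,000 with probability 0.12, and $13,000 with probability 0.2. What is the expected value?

$56,560

EV = 0.2 × 160000 + 0.44 × 2000 + 0.04 × 140000 + 0.12 × 129000 + 0.2 × 13000 = 32000 + 880 + 5600 + 15480 + 2600 = 56560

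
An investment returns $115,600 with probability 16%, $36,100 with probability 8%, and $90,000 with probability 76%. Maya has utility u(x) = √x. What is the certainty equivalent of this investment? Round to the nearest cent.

$88,565.76

E[u] = 0.16·√115600 + 0.08·√36100 + 0.76·√90000 = 0.16·340 + 0.08·190 + 0.76·300 = 297.6
CE = (297.6)² = 88565.76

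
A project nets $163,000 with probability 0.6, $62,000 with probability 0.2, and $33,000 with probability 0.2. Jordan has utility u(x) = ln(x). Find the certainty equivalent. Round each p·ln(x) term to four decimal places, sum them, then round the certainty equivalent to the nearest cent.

E[u] = 0.6·ln(163000) + 0.2·ln(62000) + 0.2·ln(33000) = 7.2009 + 2.2070 + 2.0809 = 11.4888
CE = e^11.4888 ≈ 97616.32

$97,616.32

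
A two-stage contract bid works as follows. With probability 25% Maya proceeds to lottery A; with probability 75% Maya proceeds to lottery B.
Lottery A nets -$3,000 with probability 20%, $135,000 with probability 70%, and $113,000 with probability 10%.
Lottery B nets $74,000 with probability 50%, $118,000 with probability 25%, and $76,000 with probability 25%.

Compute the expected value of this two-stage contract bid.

$90,425

EV(A) = 0.2 × (-3000) + 0.7 × 135000 + 0.1 × 113000 = -600 + 94500 + 11300 = 105200
EV(B) = 0.5 × 74000 + 0.25 × 118000 + 0.25 × 76000 = 37000 + 29500 + 19000 = 85500
Overall = 0.25 × 105200 + 0.75 × 85500 = 26300 + 64125 = 90425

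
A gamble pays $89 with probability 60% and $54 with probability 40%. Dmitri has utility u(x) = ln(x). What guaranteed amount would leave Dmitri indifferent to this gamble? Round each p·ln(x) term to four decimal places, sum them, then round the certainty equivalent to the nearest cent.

E[u] = 0.6·ln(89) + 0.4·ln(54) = 2.6932 + 1.5956 = 4.2888
CE = e^4.2888 ≈ 72.88

$72.88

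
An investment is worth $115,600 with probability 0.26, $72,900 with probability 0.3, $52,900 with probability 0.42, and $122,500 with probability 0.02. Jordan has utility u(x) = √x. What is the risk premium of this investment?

$2,065

E[u] = 0.26·√115600 + 0.3·√72900 + 0.42·√52900 + 0.02·√122500 = 0.26·340 + 0.3·270 + 0.42·230 + 0.02·350 = 273
CE = (273)² = 74529
Risk premium = EV − CE = 76594 − 74529 = 2065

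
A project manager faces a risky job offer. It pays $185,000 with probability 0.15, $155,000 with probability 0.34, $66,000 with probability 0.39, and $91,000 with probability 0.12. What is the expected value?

$117,110

EV = 0.15 × 185000 + 0.34 × 155000 + 0.39 × 66000 + 0.12 × 91000 = 27750 + 52700 + 25740 + 10920 = 117110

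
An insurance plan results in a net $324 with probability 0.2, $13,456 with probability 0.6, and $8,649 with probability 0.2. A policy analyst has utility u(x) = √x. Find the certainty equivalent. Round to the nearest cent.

$8,427.24

E[u] = 0.2·√324 + 0.6·√13456 + 0.2·√8649 = 0.2·18 + 0.6·116 + 0.2·93 = 91.8
CE = (91.8)² = 8427.24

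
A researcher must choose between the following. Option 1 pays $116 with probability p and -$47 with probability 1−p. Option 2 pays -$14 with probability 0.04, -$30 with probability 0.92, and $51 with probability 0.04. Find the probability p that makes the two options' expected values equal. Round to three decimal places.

EV(Option 2) = 0.04 × (-14) + 0.92 × (-30) + 0.04 × 51 = -0.56 − 27.6 + 2.04 = -26.12
p·116 + (1−p)·(-47) = -26.12
163p − 47 = -26.12
p = (-26.12 + 47) / 163

p = 0.128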